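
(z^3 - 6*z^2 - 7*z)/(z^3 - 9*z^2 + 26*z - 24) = z*(z^2 - 6*z - 7)/(z^3 - 9*z^2 + 26*z - 24)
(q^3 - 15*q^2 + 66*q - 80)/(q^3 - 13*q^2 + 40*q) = (q - 2)/q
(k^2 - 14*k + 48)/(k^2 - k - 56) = (k - 6)/(k + 7)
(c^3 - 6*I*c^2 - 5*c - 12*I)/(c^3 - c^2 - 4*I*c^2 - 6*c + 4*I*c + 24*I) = (c^2 - 2*I*c + 3)/(c^2 - c - 6)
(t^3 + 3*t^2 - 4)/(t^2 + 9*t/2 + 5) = 2*(t^2 + t - 2)/(2*t + 5)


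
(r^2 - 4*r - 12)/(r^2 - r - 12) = (-r^2 + 4*r + 12)/(-r^2 + r + 12)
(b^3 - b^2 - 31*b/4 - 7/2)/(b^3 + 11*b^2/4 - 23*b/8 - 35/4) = 2*(4*b^2 - 12*b - 7)/(8*b^2 + 6*b - 35)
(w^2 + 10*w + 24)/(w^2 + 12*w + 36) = (w + 4)/(w + 6)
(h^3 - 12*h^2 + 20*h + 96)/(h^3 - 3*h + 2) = (h^2 - 14*h + 48)/(h^2 - 2*h + 1)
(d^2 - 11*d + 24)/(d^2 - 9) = (d - 8)/(d + 3)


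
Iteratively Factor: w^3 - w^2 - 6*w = (w)*(w^2 - w - 6) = w*(w + 2)*(w - 3)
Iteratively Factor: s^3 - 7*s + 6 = (s + 3)*(s^2 - 3*s + 2) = (s - 1)*(s + 3)*(s - 2)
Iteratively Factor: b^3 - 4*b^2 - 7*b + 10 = (b - 5)*(b^2 + b - 2) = (b - 5)*(b - 1)*(b + 2)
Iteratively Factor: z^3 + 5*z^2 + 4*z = (z + 4)*(z^2 + z) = (z + 1)*(z + 4)*(z)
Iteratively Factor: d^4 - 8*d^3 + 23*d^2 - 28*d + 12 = (d - 2)*(d^3 - 6*d^2 + 11*d - 6) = (d - 3)*(d - 2)*(d^2 - 3*d + 2) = (d - 3)*(d - 2)^2*(d - 1)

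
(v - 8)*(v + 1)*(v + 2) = v^3 - 5*v^2 - 22*v - 16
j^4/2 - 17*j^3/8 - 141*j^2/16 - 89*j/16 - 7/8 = (j/2 + 1)*(j - 7)*(j + 1/4)*(j + 1/2)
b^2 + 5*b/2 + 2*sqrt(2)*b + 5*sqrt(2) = (b + 5/2)*(b + 2*sqrt(2))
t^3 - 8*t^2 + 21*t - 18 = (t - 3)^2*(t - 2)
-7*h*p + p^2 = p*(-7*h + p)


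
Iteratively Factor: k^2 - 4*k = (k)*(k - 4)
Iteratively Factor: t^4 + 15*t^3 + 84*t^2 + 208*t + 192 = (t + 3)*(t^3 + 12*t^2 + 48*t + 64) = (t + 3)*(t + 4)*(t^2 + 8*t + 16) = (t + 3)*(t + 4)^2*(t + 4)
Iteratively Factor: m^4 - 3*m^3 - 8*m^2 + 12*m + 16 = (m + 1)*(m^3 - 4*m^2 - 4*m + 16) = (m - 4)*(m + 1)*(m^2 - 4) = (m - 4)*(m + 1)*(m + 2)*(m - 2)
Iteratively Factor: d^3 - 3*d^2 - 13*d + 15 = (d - 5)*(d^2 + 2*d - 3) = (d - 5)*(d - 1)*(d + 3)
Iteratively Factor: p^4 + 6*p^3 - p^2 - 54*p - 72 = (p - 3)*(p^3 + 9*p^2 + 26*p + 24) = (p - 3)*(p + 4)*(p^2 + 5*p + 6) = (p - 3)*(p + 2)*(p + 4)*(p + 3)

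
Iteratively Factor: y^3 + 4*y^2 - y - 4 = (y - 1)*(y^2 + 5*y + 4) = (y - 1)*(y + 1)*(y + 4)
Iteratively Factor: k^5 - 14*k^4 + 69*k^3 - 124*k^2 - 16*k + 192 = (k - 4)*(k^4 - 10*k^3 + 29*k^2 - 8*k - 48) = (k - 4)^2*(k^3 - 6*k^2 + 5*k + 12) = (k - 4)^2*(k - 3)*(k^2 - 3*k - 4) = (k - 4)^2*(k - 3)*(k + 1)*(k - 4)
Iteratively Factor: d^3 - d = (d + 1)*(d^2 - d) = d*(d + 1)*(d - 1)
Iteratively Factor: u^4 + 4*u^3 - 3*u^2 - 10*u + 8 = (u + 4)*(u^3 - 3*u + 2) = (u - 1)*(u + 4)*(u^2 + u - 2) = (u - 1)^2*(u + 4)*(u + 2)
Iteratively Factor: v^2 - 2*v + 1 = (v - 1)*(v - 1)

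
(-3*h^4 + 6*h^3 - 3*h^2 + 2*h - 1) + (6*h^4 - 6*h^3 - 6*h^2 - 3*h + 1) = 3*h^4 - 9*h^2 - h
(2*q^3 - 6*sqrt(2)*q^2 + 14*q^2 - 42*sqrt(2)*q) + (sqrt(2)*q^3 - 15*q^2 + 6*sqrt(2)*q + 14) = sqrt(2)*q^3 + 2*q^3 - 6*sqrt(2)*q^2 - q^2 - 36*sqrt(2)*q + 14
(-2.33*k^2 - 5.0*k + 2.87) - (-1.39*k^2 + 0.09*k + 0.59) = -0.94*k^2 - 5.09*k + 2.28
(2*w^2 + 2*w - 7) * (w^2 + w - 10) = 2*w^4 + 4*w^3 - 25*w^2 - 27*w + 70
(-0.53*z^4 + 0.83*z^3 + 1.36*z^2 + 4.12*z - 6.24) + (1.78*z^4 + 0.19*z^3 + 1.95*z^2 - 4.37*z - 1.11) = 1.25*z^4 + 1.02*z^3 + 3.31*z^2 - 0.25*z - 7.35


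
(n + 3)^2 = n^2 + 6*n + 9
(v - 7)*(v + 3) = v^2 - 4*v - 21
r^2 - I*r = r*(r - I)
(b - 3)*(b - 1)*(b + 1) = b^3 - 3*b^2 - b + 3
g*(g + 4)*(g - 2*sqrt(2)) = g^3 - 2*sqrt(2)*g^2 + 4*g^2 - 8*sqrt(2)*g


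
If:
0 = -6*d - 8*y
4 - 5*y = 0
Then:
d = -16/15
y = 4/5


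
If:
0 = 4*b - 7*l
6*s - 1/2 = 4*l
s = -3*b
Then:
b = -7/284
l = -1/71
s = 21/284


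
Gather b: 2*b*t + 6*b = b*(2*t + 6)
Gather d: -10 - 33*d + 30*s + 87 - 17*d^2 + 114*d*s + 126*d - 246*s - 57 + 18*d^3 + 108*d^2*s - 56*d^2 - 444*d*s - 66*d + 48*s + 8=18*d^3 + d^2*(108*s - 73) + d*(27 - 330*s) - 168*s + 28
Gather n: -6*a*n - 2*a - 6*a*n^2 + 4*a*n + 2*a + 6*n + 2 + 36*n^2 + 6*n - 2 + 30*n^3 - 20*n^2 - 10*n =30*n^3 + n^2*(16 - 6*a) + n*(2 - 2*a)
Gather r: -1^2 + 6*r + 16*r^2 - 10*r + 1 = 16*r^2 - 4*r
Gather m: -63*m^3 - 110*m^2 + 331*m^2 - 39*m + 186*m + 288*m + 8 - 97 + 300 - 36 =-63*m^3 + 221*m^2 + 435*m + 175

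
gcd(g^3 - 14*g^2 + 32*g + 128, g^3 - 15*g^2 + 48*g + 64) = g^2 - 16*g + 64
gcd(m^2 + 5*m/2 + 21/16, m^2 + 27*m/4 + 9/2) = m + 3/4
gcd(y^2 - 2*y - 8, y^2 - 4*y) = y - 4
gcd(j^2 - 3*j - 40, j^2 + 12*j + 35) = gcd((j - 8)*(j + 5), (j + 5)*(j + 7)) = j + 5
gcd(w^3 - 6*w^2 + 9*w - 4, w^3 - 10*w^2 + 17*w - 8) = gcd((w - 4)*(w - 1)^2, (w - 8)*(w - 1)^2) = w^2 - 2*w + 1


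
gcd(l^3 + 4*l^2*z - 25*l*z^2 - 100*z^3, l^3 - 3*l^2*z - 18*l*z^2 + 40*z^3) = -l^2 + l*z + 20*z^2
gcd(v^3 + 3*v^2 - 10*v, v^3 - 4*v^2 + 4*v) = v^2 - 2*v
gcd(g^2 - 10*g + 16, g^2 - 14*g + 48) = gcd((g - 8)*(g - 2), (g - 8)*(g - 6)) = g - 8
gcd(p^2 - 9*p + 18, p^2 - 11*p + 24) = p - 3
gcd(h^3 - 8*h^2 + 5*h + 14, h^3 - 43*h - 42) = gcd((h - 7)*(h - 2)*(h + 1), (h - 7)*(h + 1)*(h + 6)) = h^2 - 6*h - 7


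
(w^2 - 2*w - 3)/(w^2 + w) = (w - 3)/w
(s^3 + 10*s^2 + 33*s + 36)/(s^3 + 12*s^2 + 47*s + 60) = (s + 3)/(s + 5)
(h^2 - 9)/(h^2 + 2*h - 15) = (h + 3)/(h + 5)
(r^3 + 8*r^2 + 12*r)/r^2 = r + 8 + 12/r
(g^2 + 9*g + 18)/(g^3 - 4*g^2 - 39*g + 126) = (g + 3)/(g^2 - 10*g + 21)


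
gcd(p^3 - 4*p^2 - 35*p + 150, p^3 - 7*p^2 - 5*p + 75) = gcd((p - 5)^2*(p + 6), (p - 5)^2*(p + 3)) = p^2 - 10*p + 25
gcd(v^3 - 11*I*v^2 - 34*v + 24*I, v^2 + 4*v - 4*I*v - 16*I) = v - 4*I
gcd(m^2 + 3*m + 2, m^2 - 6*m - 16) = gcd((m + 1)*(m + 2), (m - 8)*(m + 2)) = m + 2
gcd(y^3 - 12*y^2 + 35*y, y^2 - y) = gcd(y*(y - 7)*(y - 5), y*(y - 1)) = y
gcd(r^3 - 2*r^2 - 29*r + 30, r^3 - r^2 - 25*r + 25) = r^2 + 4*r - 5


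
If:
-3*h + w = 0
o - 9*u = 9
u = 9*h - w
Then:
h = w/3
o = 18*w + 9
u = 2*w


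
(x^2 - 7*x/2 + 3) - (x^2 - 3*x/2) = 3 - 2*x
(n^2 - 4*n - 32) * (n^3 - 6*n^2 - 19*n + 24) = n^5 - 10*n^4 - 27*n^3 + 292*n^2 + 512*n - 768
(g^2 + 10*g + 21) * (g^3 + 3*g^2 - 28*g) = g^5 + 13*g^4 + 23*g^3 - 217*g^2 - 588*g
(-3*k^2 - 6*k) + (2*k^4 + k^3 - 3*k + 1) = 2*k^4 + k^3 - 3*k^2 - 9*k + 1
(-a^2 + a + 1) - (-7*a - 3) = -a^2 + 8*a + 4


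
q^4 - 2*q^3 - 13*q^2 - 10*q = q*(q - 5)*(q + 1)*(q + 2)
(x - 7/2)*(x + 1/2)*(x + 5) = x^3 + 2*x^2 - 67*x/4 - 35/4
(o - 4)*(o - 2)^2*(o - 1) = o^4 - 9*o^3 + 28*o^2 - 36*o + 16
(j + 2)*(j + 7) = j^2 + 9*j + 14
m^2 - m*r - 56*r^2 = (m - 8*r)*(m + 7*r)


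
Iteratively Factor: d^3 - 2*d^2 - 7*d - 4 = (d + 1)*(d^2 - 3*d - 4) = (d + 1)^2*(d - 4)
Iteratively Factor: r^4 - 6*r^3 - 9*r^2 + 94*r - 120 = (r + 4)*(r^3 - 10*r^2 + 31*r - 30) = (r - 3)*(r + 4)*(r^2 - 7*r + 10) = (r - 5)*(r - 3)*(r + 4)*(r - 2)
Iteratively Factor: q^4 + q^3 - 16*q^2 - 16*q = (q)*(q^3 + q^2 - 16*q - 16) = q*(q + 4)*(q^2 - 3*q - 4) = q*(q + 1)*(q + 4)*(q - 4)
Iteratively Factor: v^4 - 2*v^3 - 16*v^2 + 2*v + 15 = (v - 5)*(v^3 + 3*v^2 - v - 3) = (v - 5)*(v + 1)*(v^2 + 2*v - 3) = (v - 5)*(v - 1)*(v + 1)*(v + 3)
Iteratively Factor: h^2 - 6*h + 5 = (h - 5)*(h - 1)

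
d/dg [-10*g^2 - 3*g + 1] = -20*g - 3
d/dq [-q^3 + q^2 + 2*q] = -3*q^2 + 2*q + 2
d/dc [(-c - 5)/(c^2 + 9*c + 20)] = 1/(c^2 + 8*c + 16)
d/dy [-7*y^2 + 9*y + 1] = 9 - 14*y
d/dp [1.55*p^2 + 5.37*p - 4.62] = 3.1*p + 5.37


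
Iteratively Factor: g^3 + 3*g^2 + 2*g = (g)*(g^2 + 3*g + 2) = g*(g + 2)*(g + 1)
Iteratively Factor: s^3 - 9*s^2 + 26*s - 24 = (s - 4)*(s^2 - 5*s + 6) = (s - 4)*(s - 3)*(s - 2)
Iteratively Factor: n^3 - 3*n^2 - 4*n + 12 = (n - 3)*(n^2 - 4) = (n - 3)*(n - 2)*(n + 2)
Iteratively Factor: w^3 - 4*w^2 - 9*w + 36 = (w - 3)*(w^2 - w - 12) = (w - 3)*(w + 3)*(w - 4)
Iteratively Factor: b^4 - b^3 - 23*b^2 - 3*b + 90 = (b - 2)*(b^3 + b^2 - 21*b - 45) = (b - 5)*(b - 2)*(b^2 + 6*b + 9) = (b - 5)*(b - 2)*(b + 3)*(b + 3)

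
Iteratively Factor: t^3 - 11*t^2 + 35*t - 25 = (t - 1)*(t^2 - 10*t + 25) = (t - 5)*(t - 1)*(t - 5)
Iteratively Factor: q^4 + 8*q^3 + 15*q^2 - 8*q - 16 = (q + 1)*(q^3 + 7*q^2 + 8*q - 16) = (q + 1)*(q + 4)*(q^2 + 3*q - 4) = (q - 1)*(q + 1)*(q + 4)*(q + 4)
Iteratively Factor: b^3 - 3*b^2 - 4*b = (b)*(b^2 - 3*b - 4) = b*(b - 4)*(b + 1)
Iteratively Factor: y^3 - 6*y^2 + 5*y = (y - 5)*(y^2 - y) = (y - 5)*(y - 1)*(y)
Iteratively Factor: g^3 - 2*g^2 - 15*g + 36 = (g + 4)*(g^2 - 6*g + 9) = (g - 3)*(g + 4)*(g - 3)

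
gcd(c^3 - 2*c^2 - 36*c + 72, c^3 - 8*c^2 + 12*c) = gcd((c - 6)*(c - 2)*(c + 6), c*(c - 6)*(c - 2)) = c^2 - 8*c + 12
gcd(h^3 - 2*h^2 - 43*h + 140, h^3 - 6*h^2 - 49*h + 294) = h + 7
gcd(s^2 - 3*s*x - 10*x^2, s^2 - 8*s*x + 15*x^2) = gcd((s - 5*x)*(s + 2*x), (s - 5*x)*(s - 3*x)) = -s + 5*x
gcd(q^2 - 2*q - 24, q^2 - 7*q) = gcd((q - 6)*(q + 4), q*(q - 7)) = 1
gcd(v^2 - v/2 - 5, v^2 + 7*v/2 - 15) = v - 5/2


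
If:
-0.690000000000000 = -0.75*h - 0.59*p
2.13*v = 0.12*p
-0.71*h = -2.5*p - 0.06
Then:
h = 0.77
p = 0.19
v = 0.01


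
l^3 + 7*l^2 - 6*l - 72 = (l - 3)*(l + 4)*(l + 6)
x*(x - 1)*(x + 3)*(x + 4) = x^4 + 6*x^3 + 5*x^2 - 12*x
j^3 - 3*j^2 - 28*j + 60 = (j - 6)*(j - 2)*(j + 5)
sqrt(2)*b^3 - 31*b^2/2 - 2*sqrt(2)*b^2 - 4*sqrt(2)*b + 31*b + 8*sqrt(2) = (b - 2)*(b - 8*sqrt(2))*(sqrt(2)*b + 1/2)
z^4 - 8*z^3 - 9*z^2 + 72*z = z*(z - 8)*(z - 3)*(z + 3)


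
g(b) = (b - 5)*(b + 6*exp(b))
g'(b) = b + (b - 5)*(6*exp(b) + 1) + 6*exp(b)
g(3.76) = -324.20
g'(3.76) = -59.33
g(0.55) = -48.73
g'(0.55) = -39.78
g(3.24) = -275.34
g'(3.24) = -114.95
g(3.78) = -325.35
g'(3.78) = -55.28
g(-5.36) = 55.24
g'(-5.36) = -15.98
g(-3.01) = 21.74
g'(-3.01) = -13.09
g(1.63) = -108.69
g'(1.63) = -74.32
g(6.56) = 6620.94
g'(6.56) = 10856.45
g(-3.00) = 21.61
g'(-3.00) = -13.09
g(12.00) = 6835785.24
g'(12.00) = 7812248.99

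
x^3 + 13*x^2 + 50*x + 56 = (x + 2)*(x + 4)*(x + 7)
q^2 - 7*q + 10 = (q - 5)*(q - 2)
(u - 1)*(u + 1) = u^2 - 1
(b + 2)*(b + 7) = b^2 + 9*b + 14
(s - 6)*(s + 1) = s^2 - 5*s - 6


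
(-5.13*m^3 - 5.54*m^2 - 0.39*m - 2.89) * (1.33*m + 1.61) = -6.8229*m^4 - 15.6275*m^3 - 9.4381*m^2 - 4.4716*m - 4.6529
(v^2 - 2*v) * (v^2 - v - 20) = v^4 - 3*v^3 - 18*v^2 + 40*v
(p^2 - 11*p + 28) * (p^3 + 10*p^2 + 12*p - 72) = p^5 - p^4 - 70*p^3 + 76*p^2 + 1128*p - 2016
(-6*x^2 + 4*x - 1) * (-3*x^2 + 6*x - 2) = 18*x^4 - 48*x^3 + 39*x^2 - 14*x + 2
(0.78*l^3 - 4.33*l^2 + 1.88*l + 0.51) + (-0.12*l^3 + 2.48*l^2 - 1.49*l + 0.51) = 0.66*l^3 - 1.85*l^2 + 0.39*l + 1.02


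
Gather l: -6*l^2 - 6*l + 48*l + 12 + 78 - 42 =-6*l^2 + 42*l + 48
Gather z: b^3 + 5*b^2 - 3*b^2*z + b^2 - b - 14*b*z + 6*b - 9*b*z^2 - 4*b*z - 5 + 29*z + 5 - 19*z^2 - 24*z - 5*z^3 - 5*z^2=b^3 + 6*b^2 + 5*b - 5*z^3 + z^2*(-9*b - 24) + z*(-3*b^2 - 18*b + 5)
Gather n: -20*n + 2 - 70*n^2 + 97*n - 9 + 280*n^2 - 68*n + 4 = 210*n^2 + 9*n - 3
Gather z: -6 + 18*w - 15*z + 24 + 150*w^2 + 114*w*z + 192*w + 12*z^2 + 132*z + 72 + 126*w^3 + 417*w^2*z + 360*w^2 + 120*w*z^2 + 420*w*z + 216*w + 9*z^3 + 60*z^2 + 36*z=126*w^3 + 510*w^2 + 426*w + 9*z^3 + z^2*(120*w + 72) + z*(417*w^2 + 534*w + 153) + 90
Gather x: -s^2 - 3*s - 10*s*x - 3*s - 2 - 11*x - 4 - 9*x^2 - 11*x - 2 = -s^2 - 6*s - 9*x^2 + x*(-10*s - 22) - 8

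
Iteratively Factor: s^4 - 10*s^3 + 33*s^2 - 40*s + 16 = (s - 1)*(s^3 - 9*s^2 + 24*s - 16) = (s - 4)*(s - 1)*(s^2 - 5*s + 4) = (s - 4)^2*(s - 1)*(s - 1)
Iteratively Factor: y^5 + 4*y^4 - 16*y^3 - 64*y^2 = (y + 4)*(y^4 - 16*y^2) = y*(y + 4)*(y^3 - 16*y) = y^2*(y + 4)*(y^2 - 16) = y^2*(y + 4)^2*(y - 4)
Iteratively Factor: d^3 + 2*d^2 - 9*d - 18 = (d - 3)*(d^2 + 5*d + 6) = (d - 3)*(d + 3)*(d + 2)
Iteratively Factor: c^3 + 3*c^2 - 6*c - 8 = (c + 1)*(c^2 + 2*c - 8) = (c - 2)*(c + 1)*(c + 4)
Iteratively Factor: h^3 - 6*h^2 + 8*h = (h - 2)*(h^2 - 4*h) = h*(h - 2)*(h - 4)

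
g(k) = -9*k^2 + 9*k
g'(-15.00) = 279.00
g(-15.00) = -2160.00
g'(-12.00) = 225.00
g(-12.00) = -1404.00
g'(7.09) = -118.62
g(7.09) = -388.60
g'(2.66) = -38.88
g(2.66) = -39.74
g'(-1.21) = 30.78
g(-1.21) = -24.07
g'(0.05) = 8.10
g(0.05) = 0.43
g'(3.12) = -47.16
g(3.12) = -59.53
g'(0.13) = 6.66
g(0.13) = 1.02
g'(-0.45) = 17.10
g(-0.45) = -5.87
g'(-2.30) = 50.40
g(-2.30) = -68.31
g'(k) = 9 - 18*k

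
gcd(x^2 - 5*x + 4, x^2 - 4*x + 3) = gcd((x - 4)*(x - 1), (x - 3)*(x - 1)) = x - 1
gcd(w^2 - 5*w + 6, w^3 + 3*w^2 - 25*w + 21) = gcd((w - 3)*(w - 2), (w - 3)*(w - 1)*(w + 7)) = w - 3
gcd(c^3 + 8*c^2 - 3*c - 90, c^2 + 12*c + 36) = c + 6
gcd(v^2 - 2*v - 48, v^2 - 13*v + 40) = v - 8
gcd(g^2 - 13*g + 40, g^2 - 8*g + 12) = 1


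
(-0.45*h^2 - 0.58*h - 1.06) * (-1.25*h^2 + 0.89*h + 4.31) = 0.5625*h^4 + 0.3245*h^3 - 1.1307*h^2 - 3.4432*h - 4.5686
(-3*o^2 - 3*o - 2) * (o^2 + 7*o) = -3*o^4 - 24*o^3 - 23*o^2 - 14*o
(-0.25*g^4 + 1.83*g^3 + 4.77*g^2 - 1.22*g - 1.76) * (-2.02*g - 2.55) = 0.505*g^5 - 3.0591*g^4 - 14.3019*g^3 - 9.6991*g^2 + 6.6662*g + 4.488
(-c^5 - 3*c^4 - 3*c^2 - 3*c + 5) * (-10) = 10*c^5 + 30*c^4 + 30*c^2 + 30*c - 50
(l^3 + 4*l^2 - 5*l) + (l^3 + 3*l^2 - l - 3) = 2*l^3 + 7*l^2 - 6*l - 3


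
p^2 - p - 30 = (p - 6)*(p + 5)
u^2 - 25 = (u - 5)*(u + 5)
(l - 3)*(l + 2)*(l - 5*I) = l^3 - l^2 - 5*I*l^2 - 6*l + 5*I*l + 30*I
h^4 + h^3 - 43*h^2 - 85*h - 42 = (h - 7)*(h + 1)^2*(h + 6)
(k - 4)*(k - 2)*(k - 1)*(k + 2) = k^4 - 5*k^3 + 20*k - 16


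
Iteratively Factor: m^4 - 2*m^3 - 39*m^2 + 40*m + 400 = (m - 5)*(m^3 + 3*m^2 - 24*m - 80) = (m - 5)*(m + 4)*(m^2 - m - 20) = (m - 5)*(m + 4)^2*(m - 5)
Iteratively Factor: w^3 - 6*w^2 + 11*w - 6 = (w - 2)*(w^2 - 4*w + 3) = (w - 2)*(w - 1)*(w - 3)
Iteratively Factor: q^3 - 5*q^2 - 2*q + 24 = (q - 3)*(q^2 - 2*q - 8) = (q - 3)*(q + 2)*(q - 4)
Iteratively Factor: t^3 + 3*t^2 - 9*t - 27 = (t - 3)*(t^2 + 6*t + 9) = (t - 3)*(t + 3)*(t + 3)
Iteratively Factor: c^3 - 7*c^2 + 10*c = (c - 5)*(c^2 - 2*c) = c*(c - 5)*(c - 2)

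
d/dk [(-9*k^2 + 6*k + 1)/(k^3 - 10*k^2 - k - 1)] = (9*k^4 - 12*k^3 + 66*k^2 + 38*k - 5)/(k^6 - 20*k^5 + 98*k^4 + 18*k^3 + 21*k^2 + 2*k + 1)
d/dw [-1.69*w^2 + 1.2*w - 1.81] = 1.2 - 3.38*w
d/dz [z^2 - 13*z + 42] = 2*z - 13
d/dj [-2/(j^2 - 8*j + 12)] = 4*(j - 4)/(j^2 - 8*j + 12)^2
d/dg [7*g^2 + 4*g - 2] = 14*g + 4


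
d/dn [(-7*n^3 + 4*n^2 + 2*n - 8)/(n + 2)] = 2*(-7*n^3 - 19*n^2 + 8*n + 6)/(n^2 + 4*n + 4)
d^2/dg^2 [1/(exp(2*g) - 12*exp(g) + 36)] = 4*(exp(g) + 3)*exp(g)/(exp(4*g) - 24*exp(3*g) + 216*exp(2*g) - 864*exp(g) + 1296)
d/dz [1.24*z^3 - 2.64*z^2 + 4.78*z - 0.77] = 3.72*z^2 - 5.28*z + 4.78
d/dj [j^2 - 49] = 2*j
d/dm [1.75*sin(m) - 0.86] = 1.75*cos(m)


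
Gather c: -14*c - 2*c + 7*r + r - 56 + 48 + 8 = -16*c + 8*r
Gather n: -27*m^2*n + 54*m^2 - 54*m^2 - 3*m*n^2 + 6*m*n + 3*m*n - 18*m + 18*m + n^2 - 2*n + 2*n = n^2*(1 - 3*m) + n*(-27*m^2 + 9*m)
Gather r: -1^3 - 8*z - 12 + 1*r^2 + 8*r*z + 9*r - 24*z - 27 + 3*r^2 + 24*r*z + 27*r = 4*r^2 + r*(32*z + 36) - 32*z - 40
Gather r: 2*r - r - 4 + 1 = r - 3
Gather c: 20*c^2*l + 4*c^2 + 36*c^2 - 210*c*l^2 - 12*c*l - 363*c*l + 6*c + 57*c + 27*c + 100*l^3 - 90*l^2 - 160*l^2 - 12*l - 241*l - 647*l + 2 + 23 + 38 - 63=c^2*(20*l + 40) + c*(-210*l^2 - 375*l + 90) + 100*l^3 - 250*l^2 - 900*l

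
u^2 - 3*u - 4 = (u - 4)*(u + 1)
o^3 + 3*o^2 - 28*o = o*(o - 4)*(o + 7)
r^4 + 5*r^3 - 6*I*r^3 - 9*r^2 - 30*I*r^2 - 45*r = r*(r + 5)*(r - 3*I)^2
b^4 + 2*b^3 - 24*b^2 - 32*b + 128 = (b - 4)*(b - 2)*(b + 4)^2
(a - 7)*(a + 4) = a^2 - 3*a - 28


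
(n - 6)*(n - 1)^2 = n^3 - 8*n^2 + 13*n - 6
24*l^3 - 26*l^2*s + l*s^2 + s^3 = (-4*l + s)*(-l + s)*(6*l + s)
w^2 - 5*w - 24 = (w - 8)*(w + 3)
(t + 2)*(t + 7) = t^2 + 9*t + 14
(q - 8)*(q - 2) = q^2 - 10*q + 16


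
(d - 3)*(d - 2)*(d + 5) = d^3 - 19*d + 30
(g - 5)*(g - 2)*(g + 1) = g^3 - 6*g^2 + 3*g + 10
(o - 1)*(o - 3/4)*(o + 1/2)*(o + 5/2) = o^4 + 5*o^3/4 - 13*o^2/4 + o/16 + 15/16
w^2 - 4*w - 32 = (w - 8)*(w + 4)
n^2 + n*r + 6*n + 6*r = (n + 6)*(n + r)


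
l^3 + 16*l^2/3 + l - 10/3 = (l - 2/3)*(l + 1)*(l + 5)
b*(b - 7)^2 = b^3 - 14*b^2 + 49*b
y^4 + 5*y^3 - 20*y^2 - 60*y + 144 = (y - 3)*(y - 2)*(y + 4)*(y + 6)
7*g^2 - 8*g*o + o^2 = (-7*g + o)*(-g + o)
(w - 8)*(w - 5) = w^2 - 13*w + 40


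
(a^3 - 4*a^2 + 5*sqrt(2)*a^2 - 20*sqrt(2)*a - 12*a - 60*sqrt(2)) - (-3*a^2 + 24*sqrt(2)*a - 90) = a^3 - a^2 + 5*sqrt(2)*a^2 - 44*sqrt(2)*a - 12*a - 60*sqrt(2) + 90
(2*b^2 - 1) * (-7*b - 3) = -14*b^3 - 6*b^2 + 7*b + 3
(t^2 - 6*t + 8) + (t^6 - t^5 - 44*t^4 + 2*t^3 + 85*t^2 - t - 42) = t^6 - t^5 - 44*t^4 + 2*t^3 + 86*t^2 - 7*t - 34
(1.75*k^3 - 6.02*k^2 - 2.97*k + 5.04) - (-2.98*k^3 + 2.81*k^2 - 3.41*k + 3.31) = 4.73*k^3 - 8.83*k^2 + 0.44*k + 1.73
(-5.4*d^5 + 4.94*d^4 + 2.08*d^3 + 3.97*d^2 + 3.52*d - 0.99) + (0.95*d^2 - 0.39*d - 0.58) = -5.4*d^5 + 4.94*d^4 + 2.08*d^3 + 4.92*d^2 + 3.13*d - 1.57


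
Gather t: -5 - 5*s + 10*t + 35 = -5*s + 10*t + 30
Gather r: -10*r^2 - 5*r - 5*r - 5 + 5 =-10*r^2 - 10*r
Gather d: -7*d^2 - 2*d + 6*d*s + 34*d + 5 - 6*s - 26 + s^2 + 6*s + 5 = -7*d^2 + d*(6*s + 32) + s^2 - 16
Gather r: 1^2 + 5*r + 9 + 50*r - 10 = 55*r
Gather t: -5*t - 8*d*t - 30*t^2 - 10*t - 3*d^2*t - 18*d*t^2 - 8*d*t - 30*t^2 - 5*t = t^2*(-18*d - 60) + t*(-3*d^2 - 16*d - 20)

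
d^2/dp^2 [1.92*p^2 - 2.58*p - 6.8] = 3.84000000000000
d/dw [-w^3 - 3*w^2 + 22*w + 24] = -3*w^2 - 6*w + 22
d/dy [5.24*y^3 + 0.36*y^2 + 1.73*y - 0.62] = 15.72*y^2 + 0.72*y + 1.73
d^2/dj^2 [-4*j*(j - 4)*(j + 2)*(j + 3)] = -48*j^2 - 24*j + 112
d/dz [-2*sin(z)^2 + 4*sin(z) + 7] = 4*(1 - sin(z))*cos(z)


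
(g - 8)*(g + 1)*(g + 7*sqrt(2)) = g^3 - 7*g^2 + 7*sqrt(2)*g^2 - 49*sqrt(2)*g - 8*g - 56*sqrt(2)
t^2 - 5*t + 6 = (t - 3)*(t - 2)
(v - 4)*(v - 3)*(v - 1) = v^3 - 8*v^2 + 19*v - 12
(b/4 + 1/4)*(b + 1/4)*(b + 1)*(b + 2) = b^4/4 + 17*b^3/16 + 3*b^2/2 + 13*b/16 + 1/8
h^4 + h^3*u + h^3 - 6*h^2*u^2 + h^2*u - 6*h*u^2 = h*(h + 1)*(h - 2*u)*(h + 3*u)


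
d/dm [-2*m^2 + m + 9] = 1 - 4*m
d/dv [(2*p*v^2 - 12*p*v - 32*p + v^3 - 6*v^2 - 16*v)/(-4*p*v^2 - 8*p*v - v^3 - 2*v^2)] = 2*(-32*p^2 - p*v^2 - 16*p*v - 4*v^2)/(v^2*(16*p^2 + 8*p*v + v^2))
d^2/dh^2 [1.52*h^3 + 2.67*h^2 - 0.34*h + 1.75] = 9.12*h + 5.34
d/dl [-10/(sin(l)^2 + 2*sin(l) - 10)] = 20*(sin(l) + 1)*cos(l)/(sin(l)^2 + 2*sin(l) - 10)^2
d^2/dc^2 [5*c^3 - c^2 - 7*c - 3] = 30*c - 2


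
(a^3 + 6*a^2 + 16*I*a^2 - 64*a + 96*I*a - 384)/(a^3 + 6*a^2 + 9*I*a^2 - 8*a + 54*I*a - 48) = (a + 8*I)/(a + I)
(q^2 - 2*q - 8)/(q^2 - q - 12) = (q + 2)/(q + 3)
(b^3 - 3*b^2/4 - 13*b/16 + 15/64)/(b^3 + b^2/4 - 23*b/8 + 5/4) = (16*b^2 + 8*b - 3)/(8*(2*b^2 + 3*b - 2))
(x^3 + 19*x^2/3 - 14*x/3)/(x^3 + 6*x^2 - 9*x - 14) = x*(3*x - 2)/(3*(x^2 - x - 2))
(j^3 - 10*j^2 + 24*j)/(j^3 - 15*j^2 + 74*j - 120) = j/(j - 5)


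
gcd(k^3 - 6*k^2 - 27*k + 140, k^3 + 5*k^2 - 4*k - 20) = k + 5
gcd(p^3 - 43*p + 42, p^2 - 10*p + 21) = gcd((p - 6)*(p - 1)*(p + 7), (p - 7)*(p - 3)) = 1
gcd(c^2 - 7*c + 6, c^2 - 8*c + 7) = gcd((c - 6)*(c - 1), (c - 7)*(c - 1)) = c - 1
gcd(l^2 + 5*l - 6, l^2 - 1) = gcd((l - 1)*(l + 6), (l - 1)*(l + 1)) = l - 1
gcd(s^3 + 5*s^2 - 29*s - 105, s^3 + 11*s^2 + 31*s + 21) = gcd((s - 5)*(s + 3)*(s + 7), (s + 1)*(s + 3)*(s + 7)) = s^2 + 10*s + 21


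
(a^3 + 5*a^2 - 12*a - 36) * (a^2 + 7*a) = a^5 + 12*a^4 + 23*a^3 - 120*a^2 - 252*a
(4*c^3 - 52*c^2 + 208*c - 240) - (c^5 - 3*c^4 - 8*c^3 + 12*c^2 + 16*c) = -c^5 + 3*c^4 + 12*c^3 - 64*c^2 + 192*c - 240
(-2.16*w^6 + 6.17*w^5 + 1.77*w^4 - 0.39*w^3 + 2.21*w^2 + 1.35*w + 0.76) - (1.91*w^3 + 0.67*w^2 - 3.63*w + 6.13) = -2.16*w^6 + 6.17*w^5 + 1.77*w^4 - 2.3*w^3 + 1.54*w^2 + 4.98*w - 5.37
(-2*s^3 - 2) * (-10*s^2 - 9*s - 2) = 20*s^5 + 18*s^4 + 4*s^3 + 20*s^2 + 18*s + 4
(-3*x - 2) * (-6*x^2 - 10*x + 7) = 18*x^3 + 42*x^2 - x - 14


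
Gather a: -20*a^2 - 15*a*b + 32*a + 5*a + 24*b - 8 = -20*a^2 + a*(37 - 15*b) + 24*b - 8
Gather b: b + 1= b + 1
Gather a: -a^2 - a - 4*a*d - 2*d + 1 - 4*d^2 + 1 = -a^2 + a*(-4*d - 1) - 4*d^2 - 2*d + 2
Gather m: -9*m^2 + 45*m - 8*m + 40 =-9*m^2 + 37*m + 40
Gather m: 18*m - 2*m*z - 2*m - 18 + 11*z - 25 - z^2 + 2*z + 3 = m*(16 - 2*z) - z^2 + 13*z - 40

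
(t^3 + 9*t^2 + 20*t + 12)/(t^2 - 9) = (t^3 + 9*t^2 + 20*t + 12)/(t^2 - 9)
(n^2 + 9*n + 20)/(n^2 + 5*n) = (n + 4)/n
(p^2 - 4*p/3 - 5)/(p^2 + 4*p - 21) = (p + 5/3)/(p + 7)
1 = 1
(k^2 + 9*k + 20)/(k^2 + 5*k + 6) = (k^2 + 9*k + 20)/(k^2 + 5*k + 6)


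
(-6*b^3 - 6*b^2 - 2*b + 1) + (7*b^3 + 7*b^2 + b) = b^3 + b^2 - b + 1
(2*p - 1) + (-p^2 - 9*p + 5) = -p^2 - 7*p + 4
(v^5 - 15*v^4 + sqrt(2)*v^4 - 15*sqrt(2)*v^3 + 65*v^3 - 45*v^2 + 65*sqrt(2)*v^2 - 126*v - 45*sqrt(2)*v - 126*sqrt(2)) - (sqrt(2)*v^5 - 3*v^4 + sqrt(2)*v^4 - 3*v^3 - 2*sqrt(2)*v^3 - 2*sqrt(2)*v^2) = -sqrt(2)*v^5 + v^5 - 12*v^4 - 13*sqrt(2)*v^3 + 68*v^3 - 45*v^2 + 67*sqrt(2)*v^2 - 126*v - 45*sqrt(2)*v - 126*sqrt(2)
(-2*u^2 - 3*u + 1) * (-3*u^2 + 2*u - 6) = 6*u^4 + 5*u^3 + 3*u^2 + 20*u - 6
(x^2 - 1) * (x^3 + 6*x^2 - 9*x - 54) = x^5 + 6*x^4 - 10*x^3 - 60*x^2 + 9*x + 54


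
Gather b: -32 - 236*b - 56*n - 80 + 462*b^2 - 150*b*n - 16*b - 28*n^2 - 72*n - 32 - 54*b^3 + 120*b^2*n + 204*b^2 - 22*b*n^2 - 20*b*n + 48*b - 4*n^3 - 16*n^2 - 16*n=-54*b^3 + b^2*(120*n + 666) + b*(-22*n^2 - 170*n - 204) - 4*n^3 - 44*n^2 - 144*n - 144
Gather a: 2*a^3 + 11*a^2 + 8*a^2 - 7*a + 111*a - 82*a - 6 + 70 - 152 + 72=2*a^3 + 19*a^2 + 22*a - 16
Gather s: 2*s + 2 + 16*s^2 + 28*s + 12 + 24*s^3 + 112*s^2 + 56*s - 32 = 24*s^3 + 128*s^2 + 86*s - 18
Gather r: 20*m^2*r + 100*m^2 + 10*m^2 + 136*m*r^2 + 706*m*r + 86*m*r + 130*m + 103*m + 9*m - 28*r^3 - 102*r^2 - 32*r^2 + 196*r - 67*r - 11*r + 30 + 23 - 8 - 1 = 110*m^2 + 242*m - 28*r^3 + r^2*(136*m - 134) + r*(20*m^2 + 792*m + 118) + 44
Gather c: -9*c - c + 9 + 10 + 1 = 20 - 10*c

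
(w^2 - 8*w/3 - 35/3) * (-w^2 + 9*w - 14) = -w^4 + 35*w^3/3 - 79*w^2/3 - 203*w/3 + 490/3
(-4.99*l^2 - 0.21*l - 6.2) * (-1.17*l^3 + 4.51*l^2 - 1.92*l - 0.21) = 5.8383*l^5 - 22.2592*l^4 + 15.8877*l^3 - 26.5109*l^2 + 11.9481*l + 1.302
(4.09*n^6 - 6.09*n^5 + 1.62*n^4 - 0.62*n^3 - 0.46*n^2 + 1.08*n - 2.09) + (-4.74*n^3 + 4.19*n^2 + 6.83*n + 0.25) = 4.09*n^6 - 6.09*n^5 + 1.62*n^4 - 5.36*n^3 + 3.73*n^2 + 7.91*n - 1.84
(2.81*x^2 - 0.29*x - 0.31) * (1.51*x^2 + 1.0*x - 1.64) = 4.2431*x^4 + 2.3721*x^3 - 5.3665*x^2 + 0.1656*x + 0.5084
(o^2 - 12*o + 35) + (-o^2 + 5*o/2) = 35 - 19*o/2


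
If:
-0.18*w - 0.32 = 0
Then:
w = -1.78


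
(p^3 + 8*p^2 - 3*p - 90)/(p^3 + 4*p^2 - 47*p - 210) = (p - 3)/(p - 7)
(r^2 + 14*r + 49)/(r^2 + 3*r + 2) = (r^2 + 14*r + 49)/(r^2 + 3*r + 2)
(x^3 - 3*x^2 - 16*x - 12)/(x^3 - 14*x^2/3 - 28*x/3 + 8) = 3*(x + 1)/(3*x - 2)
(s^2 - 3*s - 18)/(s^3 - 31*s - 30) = (s + 3)/(s^2 + 6*s + 5)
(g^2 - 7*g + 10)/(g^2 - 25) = (g - 2)/(g + 5)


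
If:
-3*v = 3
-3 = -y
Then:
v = -1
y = 3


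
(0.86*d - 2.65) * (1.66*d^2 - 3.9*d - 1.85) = 1.4276*d^3 - 7.753*d^2 + 8.744*d + 4.9025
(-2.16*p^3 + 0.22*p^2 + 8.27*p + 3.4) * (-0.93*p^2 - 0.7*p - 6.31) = 2.0088*p^5 + 1.3074*p^4 + 5.7845*p^3 - 10.3392*p^2 - 54.5637*p - 21.454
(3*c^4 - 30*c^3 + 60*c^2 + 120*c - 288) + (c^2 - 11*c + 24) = 3*c^4 - 30*c^3 + 61*c^2 + 109*c - 264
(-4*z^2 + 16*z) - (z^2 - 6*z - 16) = -5*z^2 + 22*z + 16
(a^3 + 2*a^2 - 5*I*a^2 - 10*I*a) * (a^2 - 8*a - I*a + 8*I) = a^5 - 6*a^4 - 6*I*a^4 - 21*a^3 + 36*I*a^3 + 30*a^2 + 96*I*a^2 + 80*a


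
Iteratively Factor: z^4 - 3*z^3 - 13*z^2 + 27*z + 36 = (z - 3)*(z^3 - 13*z - 12) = (z - 3)*(z + 3)*(z^2 - 3*z - 4) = (z - 3)*(z + 1)*(z + 3)*(z - 4)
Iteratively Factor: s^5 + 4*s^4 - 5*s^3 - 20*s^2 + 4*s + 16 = (s - 1)*(s^4 + 5*s^3 - 20*s - 16) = (s - 1)*(s + 2)*(s^3 + 3*s^2 - 6*s - 8) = (s - 1)*(s + 1)*(s + 2)*(s^2 + 2*s - 8) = (s - 1)*(s + 1)*(s + 2)*(s + 4)*(s - 2)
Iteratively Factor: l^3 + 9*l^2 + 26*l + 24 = (l + 3)*(l^2 + 6*l + 8) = (l + 2)*(l + 3)*(l + 4)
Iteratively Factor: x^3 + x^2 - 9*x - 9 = (x - 3)*(x^2 + 4*x + 3) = (x - 3)*(x + 1)*(x + 3)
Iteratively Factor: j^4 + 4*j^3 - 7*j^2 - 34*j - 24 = (j - 3)*(j^3 + 7*j^2 + 14*j + 8) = (j - 3)*(j + 2)*(j^2 + 5*j + 4) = (j - 3)*(j + 2)*(j + 4)*(j + 1)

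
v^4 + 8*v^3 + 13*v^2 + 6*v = v*(v + 1)^2*(v + 6)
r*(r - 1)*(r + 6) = r^3 + 5*r^2 - 6*r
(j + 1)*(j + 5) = j^2 + 6*j + 5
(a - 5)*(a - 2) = a^2 - 7*a + 10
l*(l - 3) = l^2 - 3*l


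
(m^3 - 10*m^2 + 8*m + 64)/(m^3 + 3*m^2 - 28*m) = (m^2 - 6*m - 16)/(m*(m + 7))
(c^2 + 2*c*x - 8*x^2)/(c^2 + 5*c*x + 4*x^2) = (c - 2*x)/(c + x)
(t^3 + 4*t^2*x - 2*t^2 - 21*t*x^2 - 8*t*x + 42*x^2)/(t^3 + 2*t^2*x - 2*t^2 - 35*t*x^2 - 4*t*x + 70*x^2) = (-t + 3*x)/(-t + 5*x)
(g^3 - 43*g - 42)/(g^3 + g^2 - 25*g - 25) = (g^2 - g - 42)/(g^2 - 25)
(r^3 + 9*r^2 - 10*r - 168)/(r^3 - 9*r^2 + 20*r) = (r^2 + 13*r + 42)/(r*(r - 5))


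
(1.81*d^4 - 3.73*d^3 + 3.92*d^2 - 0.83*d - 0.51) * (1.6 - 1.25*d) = -2.2625*d^5 + 7.5585*d^4 - 10.868*d^3 + 7.3095*d^2 - 0.6905*d - 0.816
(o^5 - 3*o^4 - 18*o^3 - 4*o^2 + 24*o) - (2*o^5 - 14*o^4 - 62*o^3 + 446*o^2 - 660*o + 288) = -o^5 + 11*o^4 + 44*o^3 - 450*o^2 + 684*o - 288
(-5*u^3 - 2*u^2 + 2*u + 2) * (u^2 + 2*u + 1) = -5*u^5 - 12*u^4 - 7*u^3 + 4*u^2 + 6*u + 2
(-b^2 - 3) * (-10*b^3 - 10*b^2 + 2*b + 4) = 10*b^5 + 10*b^4 + 28*b^3 + 26*b^2 - 6*b - 12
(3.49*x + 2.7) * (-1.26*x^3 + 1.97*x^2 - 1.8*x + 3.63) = -4.3974*x^4 + 3.4733*x^3 - 0.963000000000001*x^2 + 7.8087*x + 9.801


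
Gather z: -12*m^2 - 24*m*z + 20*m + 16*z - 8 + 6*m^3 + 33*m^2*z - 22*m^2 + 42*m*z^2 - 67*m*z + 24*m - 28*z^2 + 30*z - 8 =6*m^3 - 34*m^2 + 44*m + z^2*(42*m - 28) + z*(33*m^2 - 91*m + 46) - 16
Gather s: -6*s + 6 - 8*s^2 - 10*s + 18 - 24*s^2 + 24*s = -32*s^2 + 8*s + 24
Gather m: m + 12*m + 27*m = 40*m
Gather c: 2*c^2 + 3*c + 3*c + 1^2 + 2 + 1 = 2*c^2 + 6*c + 4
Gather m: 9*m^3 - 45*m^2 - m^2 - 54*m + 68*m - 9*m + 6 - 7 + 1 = 9*m^3 - 46*m^2 + 5*m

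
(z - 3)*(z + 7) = z^2 + 4*z - 21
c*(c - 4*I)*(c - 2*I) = c^3 - 6*I*c^2 - 8*c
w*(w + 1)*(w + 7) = w^3 + 8*w^2 + 7*w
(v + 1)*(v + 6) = v^2 + 7*v + 6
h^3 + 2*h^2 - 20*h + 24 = (h - 2)^2*(h + 6)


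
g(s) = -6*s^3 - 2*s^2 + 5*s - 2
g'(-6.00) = -619.00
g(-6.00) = 1192.00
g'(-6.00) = -619.00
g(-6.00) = 1192.00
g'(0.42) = 0.14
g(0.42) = -0.70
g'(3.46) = -224.33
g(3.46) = -257.17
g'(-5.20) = -460.92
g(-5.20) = 761.57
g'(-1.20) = -16.12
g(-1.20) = -0.51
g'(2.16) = -87.62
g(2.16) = -61.00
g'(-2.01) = -59.68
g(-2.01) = 28.59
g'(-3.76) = -234.44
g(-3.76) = 269.87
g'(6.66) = -820.04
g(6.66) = -1829.86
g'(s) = -18*s^2 - 4*s + 5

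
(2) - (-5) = 7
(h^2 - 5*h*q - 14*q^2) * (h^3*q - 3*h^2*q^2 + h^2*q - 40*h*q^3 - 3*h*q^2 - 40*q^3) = h^5*q - 8*h^4*q^2 + h^4*q - 39*h^3*q^3 - 8*h^3*q^2 + 242*h^2*q^4 - 39*h^2*q^3 + 560*h*q^5 + 242*h*q^4 + 560*q^5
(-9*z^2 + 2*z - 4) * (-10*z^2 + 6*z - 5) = 90*z^4 - 74*z^3 + 97*z^2 - 34*z + 20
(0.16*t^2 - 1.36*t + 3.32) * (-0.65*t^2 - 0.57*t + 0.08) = -0.104*t^4 + 0.7928*t^3 - 1.37*t^2 - 2.0012*t + 0.2656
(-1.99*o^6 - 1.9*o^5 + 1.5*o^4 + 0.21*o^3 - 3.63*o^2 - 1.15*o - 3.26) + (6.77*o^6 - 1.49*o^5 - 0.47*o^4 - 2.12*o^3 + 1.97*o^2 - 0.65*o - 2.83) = 4.78*o^6 - 3.39*o^5 + 1.03*o^4 - 1.91*o^3 - 1.66*o^2 - 1.8*o - 6.09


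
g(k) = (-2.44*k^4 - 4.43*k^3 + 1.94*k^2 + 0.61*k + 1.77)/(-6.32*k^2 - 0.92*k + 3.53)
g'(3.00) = 2.96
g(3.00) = 5.28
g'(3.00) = 2.96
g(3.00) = 5.28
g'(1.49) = 1.91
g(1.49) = 1.66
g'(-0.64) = -12.07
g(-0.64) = 1.91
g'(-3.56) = -2.15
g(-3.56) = 2.29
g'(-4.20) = -2.63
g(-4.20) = 3.82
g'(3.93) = 3.67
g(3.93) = 8.36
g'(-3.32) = -1.98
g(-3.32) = 1.79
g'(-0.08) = 0.05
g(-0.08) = 0.49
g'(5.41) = 4.82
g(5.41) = 14.64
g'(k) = (12.64*k + 0.92)*(-2.44*k^4 - 4.43*k^3 + 1.94*k^2 + 0.61*k + 1.77)/(-6.32*k^2 - 0.92*k + 3.53)^2 + (-9.76*k^3 - 13.29*k^2 + 3.88*k + 0.61)/(-6.32*k^2 - 0.92*k + 3.53) = (30.8416*k^5 + 34.732*k^4 - 26.3016*k^3 - 44.8433*k^2 + 36.0692*k + 3.7817)/(39.9424*k^4 + 11.6288*k^3 - 43.7728*k^2 - 6.4952*k + 12.4609)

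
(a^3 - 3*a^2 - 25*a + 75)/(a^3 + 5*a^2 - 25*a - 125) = (a - 3)/(a + 5)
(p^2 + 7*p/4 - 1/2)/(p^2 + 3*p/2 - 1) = (4*p - 1)/(2*(2*p - 1))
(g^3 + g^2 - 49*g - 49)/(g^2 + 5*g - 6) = (g^3 + g^2 - 49*g - 49)/(g^2 + 5*g - 6)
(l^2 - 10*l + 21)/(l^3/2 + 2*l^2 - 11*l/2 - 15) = 2*(l - 7)/(l^2 + 7*l + 10)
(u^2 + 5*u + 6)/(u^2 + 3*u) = (u + 2)/u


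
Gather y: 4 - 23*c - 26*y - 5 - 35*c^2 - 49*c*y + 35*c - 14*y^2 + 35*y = -35*c^2 + 12*c - 14*y^2 + y*(9 - 49*c) - 1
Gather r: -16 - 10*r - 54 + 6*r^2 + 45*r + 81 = 6*r^2 + 35*r + 11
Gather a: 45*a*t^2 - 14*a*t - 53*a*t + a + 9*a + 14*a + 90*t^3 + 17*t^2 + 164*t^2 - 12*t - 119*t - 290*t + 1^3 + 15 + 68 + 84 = a*(45*t^2 - 67*t + 24) + 90*t^3 + 181*t^2 - 421*t + 168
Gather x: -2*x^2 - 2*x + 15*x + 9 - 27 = -2*x^2 + 13*x - 18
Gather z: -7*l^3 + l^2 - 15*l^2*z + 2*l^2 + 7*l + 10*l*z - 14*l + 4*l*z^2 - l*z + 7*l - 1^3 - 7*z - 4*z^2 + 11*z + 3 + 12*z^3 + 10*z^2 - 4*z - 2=-7*l^3 + 3*l^2 + 12*z^3 + z^2*(4*l + 6) + z*(-15*l^2 + 9*l)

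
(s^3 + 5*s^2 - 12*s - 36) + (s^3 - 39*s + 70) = 2*s^3 + 5*s^2 - 51*s + 34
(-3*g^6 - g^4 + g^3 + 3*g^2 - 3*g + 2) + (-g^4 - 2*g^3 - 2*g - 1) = -3*g^6 - 2*g^4 - g^3 + 3*g^2 - 5*g + 1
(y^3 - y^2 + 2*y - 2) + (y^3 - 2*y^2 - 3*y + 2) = 2*y^3 - 3*y^2 - y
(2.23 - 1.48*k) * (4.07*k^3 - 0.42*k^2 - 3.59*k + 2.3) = -6.0236*k^4 + 9.6977*k^3 + 4.3766*k^2 - 11.4097*k + 5.129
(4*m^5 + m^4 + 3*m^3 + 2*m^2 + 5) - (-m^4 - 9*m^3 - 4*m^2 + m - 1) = 4*m^5 + 2*m^4 + 12*m^3 + 6*m^2 - m + 6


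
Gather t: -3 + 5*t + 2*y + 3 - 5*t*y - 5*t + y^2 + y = -5*t*y + y^2 + 3*y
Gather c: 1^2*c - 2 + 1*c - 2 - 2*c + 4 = 0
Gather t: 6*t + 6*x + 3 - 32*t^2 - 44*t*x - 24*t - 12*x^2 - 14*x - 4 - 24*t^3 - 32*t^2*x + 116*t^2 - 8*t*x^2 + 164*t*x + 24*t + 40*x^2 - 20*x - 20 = -24*t^3 + t^2*(84 - 32*x) + t*(-8*x^2 + 120*x + 6) + 28*x^2 - 28*x - 21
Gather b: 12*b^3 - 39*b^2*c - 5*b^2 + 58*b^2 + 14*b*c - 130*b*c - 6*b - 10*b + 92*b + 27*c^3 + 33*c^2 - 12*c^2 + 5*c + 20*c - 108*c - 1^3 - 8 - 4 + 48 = 12*b^3 + b^2*(53 - 39*c) + b*(76 - 116*c) + 27*c^3 + 21*c^2 - 83*c + 35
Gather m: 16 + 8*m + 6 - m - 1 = 7*m + 21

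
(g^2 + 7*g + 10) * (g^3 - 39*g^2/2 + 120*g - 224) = g^5 - 25*g^4/2 - 13*g^3/2 + 421*g^2 - 368*g - 2240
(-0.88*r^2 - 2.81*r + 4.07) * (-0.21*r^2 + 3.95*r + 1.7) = 0.1848*r^4 - 2.8859*r^3 - 13.4502*r^2 + 11.2995*r + 6.919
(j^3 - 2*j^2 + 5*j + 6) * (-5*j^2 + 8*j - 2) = -5*j^5 + 18*j^4 - 43*j^3 + 14*j^2 + 38*j - 12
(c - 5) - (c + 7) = -12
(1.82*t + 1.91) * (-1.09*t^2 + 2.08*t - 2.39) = -1.9838*t^3 + 1.7037*t^2 - 0.377*t - 4.5649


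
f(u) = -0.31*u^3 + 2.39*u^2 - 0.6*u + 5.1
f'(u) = -0.93*u^2 + 4.78*u - 0.6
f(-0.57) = 6.28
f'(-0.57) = -3.63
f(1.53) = 8.67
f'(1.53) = 4.54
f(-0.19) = 5.30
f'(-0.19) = -1.54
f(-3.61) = 53.00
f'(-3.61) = -29.98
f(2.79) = 15.30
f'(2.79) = 5.50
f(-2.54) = 27.12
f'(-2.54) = -18.74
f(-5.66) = 141.27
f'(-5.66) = -57.45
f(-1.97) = 17.93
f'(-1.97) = -13.63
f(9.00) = -32.70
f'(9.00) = -32.91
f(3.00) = 16.44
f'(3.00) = 5.37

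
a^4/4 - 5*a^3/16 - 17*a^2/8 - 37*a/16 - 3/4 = (a/4 + 1/4)*(a - 4)*(a + 3/4)*(a + 1)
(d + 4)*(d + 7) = d^2 + 11*d + 28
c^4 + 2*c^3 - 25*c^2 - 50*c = c*(c - 5)*(c + 2)*(c + 5)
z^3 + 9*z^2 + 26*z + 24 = (z + 2)*(z + 3)*(z + 4)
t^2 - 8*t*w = t*(t - 8*w)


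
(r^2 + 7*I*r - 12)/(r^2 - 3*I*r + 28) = (r + 3*I)/(r - 7*I)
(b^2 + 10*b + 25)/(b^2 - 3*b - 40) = (b + 5)/(b - 8)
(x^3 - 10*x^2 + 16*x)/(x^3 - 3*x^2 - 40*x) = (x - 2)/(x + 5)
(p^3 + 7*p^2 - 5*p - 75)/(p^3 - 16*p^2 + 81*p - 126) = (p^2 + 10*p + 25)/(p^2 - 13*p + 42)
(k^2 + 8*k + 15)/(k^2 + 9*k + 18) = (k + 5)/(k + 6)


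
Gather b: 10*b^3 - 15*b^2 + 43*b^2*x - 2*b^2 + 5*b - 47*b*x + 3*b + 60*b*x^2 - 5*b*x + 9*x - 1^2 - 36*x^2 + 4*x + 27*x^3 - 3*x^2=10*b^3 + b^2*(43*x - 17) + b*(60*x^2 - 52*x + 8) + 27*x^3 - 39*x^2 + 13*x - 1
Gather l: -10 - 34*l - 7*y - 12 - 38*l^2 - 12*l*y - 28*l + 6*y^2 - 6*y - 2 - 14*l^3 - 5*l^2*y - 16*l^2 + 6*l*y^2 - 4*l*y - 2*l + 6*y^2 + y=-14*l^3 + l^2*(-5*y - 54) + l*(6*y^2 - 16*y - 64) + 12*y^2 - 12*y - 24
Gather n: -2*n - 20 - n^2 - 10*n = -n^2 - 12*n - 20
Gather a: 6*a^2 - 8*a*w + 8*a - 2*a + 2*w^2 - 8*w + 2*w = 6*a^2 + a*(6 - 8*w) + 2*w^2 - 6*w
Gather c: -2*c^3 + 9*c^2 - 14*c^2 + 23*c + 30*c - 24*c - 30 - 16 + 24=-2*c^3 - 5*c^2 + 29*c - 22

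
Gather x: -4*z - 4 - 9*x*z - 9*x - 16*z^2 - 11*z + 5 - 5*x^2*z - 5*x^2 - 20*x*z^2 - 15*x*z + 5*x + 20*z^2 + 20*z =x^2*(-5*z - 5) + x*(-20*z^2 - 24*z - 4) + 4*z^2 + 5*z + 1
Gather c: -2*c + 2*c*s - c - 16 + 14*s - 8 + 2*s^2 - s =c*(2*s - 3) + 2*s^2 + 13*s - 24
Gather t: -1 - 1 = -2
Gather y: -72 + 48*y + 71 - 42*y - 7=6*y - 8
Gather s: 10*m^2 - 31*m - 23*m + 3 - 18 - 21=10*m^2 - 54*m - 36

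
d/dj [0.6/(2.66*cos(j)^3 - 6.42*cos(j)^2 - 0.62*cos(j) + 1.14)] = (4.788*cos(j)^2 - 7.704*cos(j) - 0.372)*sin(j)/(2.66*cos(j)^3 - 6.42*cos(j)^2 - 0.62*cos(j) + 1.14)^2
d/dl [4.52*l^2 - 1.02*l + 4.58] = 9.04*l - 1.02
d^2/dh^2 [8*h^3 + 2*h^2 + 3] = 48*h + 4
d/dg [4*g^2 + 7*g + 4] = 8*g + 7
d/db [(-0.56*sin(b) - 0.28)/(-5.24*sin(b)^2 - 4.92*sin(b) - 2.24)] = (-2.9344*sin(b) + 1.4672*cos(2*b) - 1.5904)*cos(b)/(5.24*sin(b)^2 + 4.92*sin(b) + 2.24)^2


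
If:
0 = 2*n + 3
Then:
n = -3/2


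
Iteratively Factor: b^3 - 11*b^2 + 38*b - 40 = (b - 4)*(b^2 - 7*b + 10) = (b - 5)*(b - 4)*(b - 2)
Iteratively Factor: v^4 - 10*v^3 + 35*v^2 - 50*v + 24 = (v - 1)*(v^3 - 9*v^2 + 26*v - 24) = (v - 4)*(v - 1)*(v^2 - 5*v + 6) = (v - 4)*(v - 2)*(v - 1)*(v - 3)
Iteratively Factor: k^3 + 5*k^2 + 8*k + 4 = (k + 1)*(k^2 + 4*k + 4) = (k + 1)*(k + 2)*(k + 2)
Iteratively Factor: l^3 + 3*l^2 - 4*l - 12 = (l + 3)*(l^2 - 4) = (l + 2)*(l + 3)*(l - 2)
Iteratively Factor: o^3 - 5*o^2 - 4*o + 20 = (o - 2)*(o^2 - 3*o - 10) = (o - 5)*(o - 2)*(o + 2)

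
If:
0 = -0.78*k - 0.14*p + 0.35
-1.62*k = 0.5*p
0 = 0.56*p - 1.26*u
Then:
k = 1.07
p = -3.47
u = -1.54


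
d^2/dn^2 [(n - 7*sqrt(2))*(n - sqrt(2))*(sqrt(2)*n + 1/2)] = 6*sqrt(2)*n - 31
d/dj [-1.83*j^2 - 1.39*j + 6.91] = -3.66*j - 1.39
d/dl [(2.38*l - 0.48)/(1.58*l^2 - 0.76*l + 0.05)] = (-3.7604*l^2 + 1.5168*l - 0.2458)/(2.4964*l^4 - 2.4016*l^3 + 0.7356*l^2 - 0.076*l + 0.0025)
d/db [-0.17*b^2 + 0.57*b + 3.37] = 0.57 - 0.34*b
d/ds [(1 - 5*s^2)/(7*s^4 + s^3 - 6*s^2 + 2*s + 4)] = (-10*s*(7*s^4 + s^3 - 6*s^2 + 2*s + 4) + (5*s^2 - 1)*(28*s^3 + 3*s^2 - 12*s + 2))/(7*s^4 + s^3 - 6*s^2 + 2*s + 4)^2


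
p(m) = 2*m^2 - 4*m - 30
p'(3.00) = 8.00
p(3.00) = -24.00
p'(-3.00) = -16.00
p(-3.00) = 0.00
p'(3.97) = 11.88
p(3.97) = -14.36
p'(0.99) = -0.04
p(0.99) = -32.00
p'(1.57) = 2.28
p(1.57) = -31.35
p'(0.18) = -3.28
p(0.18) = -30.66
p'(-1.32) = -9.28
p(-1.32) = -21.24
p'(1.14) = 0.56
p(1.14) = -31.96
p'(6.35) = 21.40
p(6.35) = 25.24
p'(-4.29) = -21.16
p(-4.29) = 23.97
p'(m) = 4*m - 4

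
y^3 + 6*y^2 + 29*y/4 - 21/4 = (y - 1/2)*(y + 3)*(y + 7/2)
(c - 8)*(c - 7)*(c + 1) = c^3 - 14*c^2 + 41*c + 56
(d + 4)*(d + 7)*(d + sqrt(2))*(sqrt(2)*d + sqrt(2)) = sqrt(2)*d^4 + 2*d^3 + 12*sqrt(2)*d^3 + 24*d^2 + 39*sqrt(2)*d^2 + 28*sqrt(2)*d + 78*d + 56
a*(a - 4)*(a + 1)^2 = a^4 - 2*a^3 - 7*a^2 - 4*a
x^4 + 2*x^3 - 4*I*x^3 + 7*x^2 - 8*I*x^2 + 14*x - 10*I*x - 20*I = (x + 2)*(x - 5*I)*(x - I)*(x + 2*I)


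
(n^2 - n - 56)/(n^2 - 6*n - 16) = (n + 7)/(n + 2)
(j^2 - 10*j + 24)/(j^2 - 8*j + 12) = (j - 4)/(j - 2)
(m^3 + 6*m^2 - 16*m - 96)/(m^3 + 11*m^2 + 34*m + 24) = (m - 4)/(m + 1)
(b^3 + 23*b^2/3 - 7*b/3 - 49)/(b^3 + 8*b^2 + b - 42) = (b - 7/3)/(b - 2)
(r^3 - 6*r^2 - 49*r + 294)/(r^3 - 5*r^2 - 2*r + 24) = (r^3 - 6*r^2 - 49*r + 294)/(r^3 - 5*r^2 - 2*r + 24)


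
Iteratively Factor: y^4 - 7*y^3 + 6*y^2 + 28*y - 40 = (y - 2)*(y^3 - 5*y^2 - 4*y + 20) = (y - 2)*(y + 2)*(y^2 - 7*y + 10) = (y - 2)^2*(y + 2)*(y - 5)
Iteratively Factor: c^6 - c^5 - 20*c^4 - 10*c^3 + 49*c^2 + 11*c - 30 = (c - 1)*(c^5 - 20*c^3 - 30*c^2 + 19*c + 30) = (c - 1)*(c + 2)*(c^4 - 2*c^3 - 16*c^2 + 2*c + 15) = (c - 1)*(c + 2)*(c + 3)*(c^3 - 5*c^2 - c + 5) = (c - 5)*(c - 1)*(c + 2)*(c + 3)*(c^2 - 1) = (c - 5)*(c - 1)^2*(c + 2)*(c + 3)*(c + 1)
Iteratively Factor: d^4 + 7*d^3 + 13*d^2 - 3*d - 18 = (d + 3)*(d^3 + 4*d^2 + d - 6) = (d + 2)*(d + 3)*(d^2 + 2*d - 3) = (d + 2)*(d + 3)^2*(d - 1)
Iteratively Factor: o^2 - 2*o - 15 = (o + 3)*(o - 5)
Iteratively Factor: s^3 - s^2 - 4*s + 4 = (s - 2)*(s^2 + s - 2) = (s - 2)*(s - 1)*(s + 2)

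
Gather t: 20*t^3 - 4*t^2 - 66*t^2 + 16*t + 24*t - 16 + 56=20*t^3 - 70*t^2 + 40*t + 40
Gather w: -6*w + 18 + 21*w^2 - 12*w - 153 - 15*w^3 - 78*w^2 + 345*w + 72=-15*w^3 - 57*w^2 + 327*w - 63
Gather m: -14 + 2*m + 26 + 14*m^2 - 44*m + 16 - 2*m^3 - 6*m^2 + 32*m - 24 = -2*m^3 + 8*m^2 - 10*m + 4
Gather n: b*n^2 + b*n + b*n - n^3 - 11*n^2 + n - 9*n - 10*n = -n^3 + n^2*(b - 11) + n*(2*b - 18)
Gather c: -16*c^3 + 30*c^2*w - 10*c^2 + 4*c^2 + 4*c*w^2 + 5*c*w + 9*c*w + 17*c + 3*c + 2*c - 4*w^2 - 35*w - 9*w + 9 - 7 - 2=-16*c^3 + c^2*(30*w - 6) + c*(4*w^2 + 14*w + 22) - 4*w^2 - 44*w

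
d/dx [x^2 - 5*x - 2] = 2*x - 5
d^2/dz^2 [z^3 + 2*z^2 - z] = 6*z + 4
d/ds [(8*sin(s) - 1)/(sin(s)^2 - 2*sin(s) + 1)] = -2*(4*sin(s) + 3)*cos(s)/(sin(s) - 1)^3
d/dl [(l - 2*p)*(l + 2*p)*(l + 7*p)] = 3*l^2 + 14*l*p - 4*p^2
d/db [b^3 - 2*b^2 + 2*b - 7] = 3*b^2 - 4*b + 2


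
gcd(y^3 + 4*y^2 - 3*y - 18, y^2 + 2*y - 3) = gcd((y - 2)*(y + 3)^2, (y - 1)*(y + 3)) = y + 3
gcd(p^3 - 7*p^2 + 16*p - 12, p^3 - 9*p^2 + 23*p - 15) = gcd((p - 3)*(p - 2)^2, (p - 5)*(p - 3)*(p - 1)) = p - 3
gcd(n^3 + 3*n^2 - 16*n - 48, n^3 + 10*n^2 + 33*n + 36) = n^2 + 7*n + 12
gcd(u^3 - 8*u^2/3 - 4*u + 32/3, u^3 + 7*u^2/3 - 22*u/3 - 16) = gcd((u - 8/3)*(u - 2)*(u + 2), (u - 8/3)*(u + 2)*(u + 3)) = u^2 - 2*u/3 - 16/3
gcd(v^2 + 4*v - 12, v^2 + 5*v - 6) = v + 6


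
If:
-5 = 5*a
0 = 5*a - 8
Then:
No Solution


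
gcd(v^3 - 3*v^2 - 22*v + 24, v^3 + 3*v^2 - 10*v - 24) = v + 4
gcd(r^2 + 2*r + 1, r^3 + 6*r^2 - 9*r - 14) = r + 1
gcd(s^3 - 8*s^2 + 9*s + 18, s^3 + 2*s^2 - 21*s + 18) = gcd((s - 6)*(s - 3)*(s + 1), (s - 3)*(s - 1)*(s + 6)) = s - 3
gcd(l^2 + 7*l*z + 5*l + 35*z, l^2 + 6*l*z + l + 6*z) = 1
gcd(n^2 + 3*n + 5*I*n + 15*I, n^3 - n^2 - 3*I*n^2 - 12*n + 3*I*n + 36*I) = n + 3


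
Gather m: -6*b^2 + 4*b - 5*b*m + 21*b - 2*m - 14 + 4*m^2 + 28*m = -6*b^2 + 25*b + 4*m^2 + m*(26 - 5*b) - 14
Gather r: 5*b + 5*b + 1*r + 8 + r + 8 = 10*b + 2*r + 16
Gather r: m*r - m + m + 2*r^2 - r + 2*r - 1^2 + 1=2*r^2 + r*(m + 1)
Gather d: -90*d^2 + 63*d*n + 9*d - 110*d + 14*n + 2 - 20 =-90*d^2 + d*(63*n - 101) + 14*n - 18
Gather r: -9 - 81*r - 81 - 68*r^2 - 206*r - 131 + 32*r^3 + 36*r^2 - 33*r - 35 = 32*r^3 - 32*r^2 - 320*r - 256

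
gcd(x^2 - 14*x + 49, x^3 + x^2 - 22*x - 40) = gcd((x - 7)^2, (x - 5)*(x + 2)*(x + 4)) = 1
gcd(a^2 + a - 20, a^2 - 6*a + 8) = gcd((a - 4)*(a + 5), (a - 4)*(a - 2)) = a - 4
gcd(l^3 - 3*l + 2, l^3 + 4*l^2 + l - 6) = l^2 + l - 2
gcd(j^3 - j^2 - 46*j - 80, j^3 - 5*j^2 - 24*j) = j - 8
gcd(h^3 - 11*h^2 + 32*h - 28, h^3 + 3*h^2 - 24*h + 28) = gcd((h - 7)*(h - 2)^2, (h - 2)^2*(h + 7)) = h^2 - 4*h + 4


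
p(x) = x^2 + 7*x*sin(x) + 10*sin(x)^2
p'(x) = 7*x*cos(x) + 2*x + 20*sin(x)*cos(x) + 7*sin(x)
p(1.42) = 21.62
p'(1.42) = 14.22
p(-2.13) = 24.36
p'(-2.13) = 6.71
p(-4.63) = -0.93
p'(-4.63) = -1.26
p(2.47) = 20.73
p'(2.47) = -13.98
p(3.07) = 11.01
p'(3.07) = -16.22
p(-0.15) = 0.40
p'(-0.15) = -5.34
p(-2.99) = 12.33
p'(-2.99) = 16.64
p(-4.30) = -0.69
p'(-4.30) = 2.53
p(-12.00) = 101.81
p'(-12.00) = -82.07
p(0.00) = 0.00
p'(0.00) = 0.00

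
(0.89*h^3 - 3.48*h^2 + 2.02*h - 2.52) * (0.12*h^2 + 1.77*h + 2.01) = 0.1068*h^5 + 1.1577*h^4 - 4.1283*h^3 - 3.7218*h^2 - 0.4002*h - 5.0652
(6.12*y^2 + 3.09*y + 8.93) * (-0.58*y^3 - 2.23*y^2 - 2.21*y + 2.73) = -3.5496*y^5 - 15.4398*y^4 - 25.5953*y^3 - 10.0352*y^2 - 11.2996*y + 24.3789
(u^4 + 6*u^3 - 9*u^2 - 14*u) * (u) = u^5 + 6*u^4 - 9*u^3 - 14*u^2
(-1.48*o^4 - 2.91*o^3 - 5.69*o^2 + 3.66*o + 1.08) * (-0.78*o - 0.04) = 1.1544*o^5 + 2.329*o^4 + 4.5546*o^3 - 2.6272*o^2 - 0.9888*o - 0.0432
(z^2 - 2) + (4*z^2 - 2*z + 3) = 5*z^2 - 2*z + 1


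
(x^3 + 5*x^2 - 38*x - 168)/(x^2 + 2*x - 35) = (x^2 - 2*x - 24)/(x - 5)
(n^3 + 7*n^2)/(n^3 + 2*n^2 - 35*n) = n/(n - 5)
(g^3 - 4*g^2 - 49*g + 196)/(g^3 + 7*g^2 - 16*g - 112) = (g - 7)/(g + 4)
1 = 1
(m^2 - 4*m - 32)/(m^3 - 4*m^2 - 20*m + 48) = (m - 8)/(m^2 - 8*m + 12)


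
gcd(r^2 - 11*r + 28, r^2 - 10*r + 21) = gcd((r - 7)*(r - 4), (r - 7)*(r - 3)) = r - 7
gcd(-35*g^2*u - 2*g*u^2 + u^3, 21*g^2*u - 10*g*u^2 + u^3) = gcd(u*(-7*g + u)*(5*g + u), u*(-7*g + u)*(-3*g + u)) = -7*g*u + u^2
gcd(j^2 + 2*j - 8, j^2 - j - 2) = j - 2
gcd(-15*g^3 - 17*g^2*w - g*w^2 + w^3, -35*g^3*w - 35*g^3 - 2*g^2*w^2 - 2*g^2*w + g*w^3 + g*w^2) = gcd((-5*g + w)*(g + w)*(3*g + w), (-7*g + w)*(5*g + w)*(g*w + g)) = 1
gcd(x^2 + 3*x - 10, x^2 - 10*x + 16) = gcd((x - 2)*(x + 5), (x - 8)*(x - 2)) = x - 2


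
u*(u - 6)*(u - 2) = u^3 - 8*u^2 + 12*u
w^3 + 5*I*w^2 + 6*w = w*(w - I)*(w + 6*I)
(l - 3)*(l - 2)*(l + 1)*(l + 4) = l^4 - 15*l^2 + 10*l + 24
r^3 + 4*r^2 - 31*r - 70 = (r - 5)*(r + 2)*(r + 7)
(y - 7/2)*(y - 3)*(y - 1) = y^3 - 15*y^2/2 + 17*y - 21/2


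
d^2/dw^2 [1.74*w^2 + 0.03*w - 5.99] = 3.48000000000000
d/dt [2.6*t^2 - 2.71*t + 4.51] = 5.2*t - 2.71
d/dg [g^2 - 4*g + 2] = 2*g - 4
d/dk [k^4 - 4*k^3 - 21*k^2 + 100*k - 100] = 4*k^3 - 12*k^2 - 42*k + 100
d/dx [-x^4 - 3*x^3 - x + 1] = -4*x^3 - 9*x^2 - 1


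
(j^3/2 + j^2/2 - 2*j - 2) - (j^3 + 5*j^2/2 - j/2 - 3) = -j^3/2 - 2*j^2 - 3*j/2 + 1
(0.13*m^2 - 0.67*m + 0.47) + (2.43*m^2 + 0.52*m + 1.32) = 2.56*m^2 - 0.15*m + 1.79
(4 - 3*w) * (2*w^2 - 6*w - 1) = -6*w^3 + 26*w^2 - 21*w - 4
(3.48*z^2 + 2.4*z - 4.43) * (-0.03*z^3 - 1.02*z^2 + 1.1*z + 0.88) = -0.1044*z^5 - 3.6216*z^4 + 1.5129*z^3 + 10.221*z^2 - 2.761*z - 3.8984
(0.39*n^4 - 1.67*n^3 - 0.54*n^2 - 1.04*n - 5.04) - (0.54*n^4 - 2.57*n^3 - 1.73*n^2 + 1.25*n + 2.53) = -0.15*n^4 + 0.9*n^3 + 1.19*n^2 - 2.29*n - 7.57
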